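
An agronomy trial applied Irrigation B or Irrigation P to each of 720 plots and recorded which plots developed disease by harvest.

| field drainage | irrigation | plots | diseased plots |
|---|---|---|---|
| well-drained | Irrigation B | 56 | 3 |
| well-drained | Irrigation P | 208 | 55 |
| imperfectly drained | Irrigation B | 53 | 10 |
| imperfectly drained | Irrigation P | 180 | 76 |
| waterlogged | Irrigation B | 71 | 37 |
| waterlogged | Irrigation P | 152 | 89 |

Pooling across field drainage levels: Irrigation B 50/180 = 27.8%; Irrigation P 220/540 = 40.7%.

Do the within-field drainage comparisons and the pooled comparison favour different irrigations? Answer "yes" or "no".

Within each field drainage level (well-drained 5.4% vs 26.4%; imperfectly drained 18.9% vs 42.2%; waterlogged 52.1% vs 58.6%), Irrigation B has the lower rate every time. Pooled: 27.8% vs 40.7% — Irrigation B has the lower rate overall. They agree.

no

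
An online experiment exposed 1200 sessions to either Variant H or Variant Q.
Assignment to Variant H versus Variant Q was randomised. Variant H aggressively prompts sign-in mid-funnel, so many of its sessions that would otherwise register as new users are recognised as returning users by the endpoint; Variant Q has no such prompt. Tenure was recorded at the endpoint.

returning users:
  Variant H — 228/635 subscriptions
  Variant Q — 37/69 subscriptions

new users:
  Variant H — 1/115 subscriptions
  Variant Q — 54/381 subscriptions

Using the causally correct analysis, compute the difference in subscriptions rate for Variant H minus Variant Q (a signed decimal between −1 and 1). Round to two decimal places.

Because the variant influences user tenure, user tenure is a post-treatment mediator, not a confounder. Stratifying on it would bias the estimate; the causal effect is the crude pooled difference.
The causal difference is the pooled difference: 0.305 − 0.202 = +0.103.

+0.10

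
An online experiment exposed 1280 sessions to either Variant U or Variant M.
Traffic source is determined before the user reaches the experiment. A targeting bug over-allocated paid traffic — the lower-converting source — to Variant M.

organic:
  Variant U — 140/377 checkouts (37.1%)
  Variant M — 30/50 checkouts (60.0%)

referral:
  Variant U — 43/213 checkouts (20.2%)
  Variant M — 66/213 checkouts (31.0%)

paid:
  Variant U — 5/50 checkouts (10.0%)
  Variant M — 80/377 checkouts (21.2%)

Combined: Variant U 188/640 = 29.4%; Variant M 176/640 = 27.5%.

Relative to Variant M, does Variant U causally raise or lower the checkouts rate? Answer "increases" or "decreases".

decreases

Here traffic source is a common cause — it drives both which variant a case falls under and the outcome. The crude comparison mixes populations; the stratum-specific rates are the causally relevant ones.
Within each level — organic: 37.1% vs 60.0%; referral: 20.2% vs 31.0%; paid: 10.0% vs 21.2% — Variant M is higher every time.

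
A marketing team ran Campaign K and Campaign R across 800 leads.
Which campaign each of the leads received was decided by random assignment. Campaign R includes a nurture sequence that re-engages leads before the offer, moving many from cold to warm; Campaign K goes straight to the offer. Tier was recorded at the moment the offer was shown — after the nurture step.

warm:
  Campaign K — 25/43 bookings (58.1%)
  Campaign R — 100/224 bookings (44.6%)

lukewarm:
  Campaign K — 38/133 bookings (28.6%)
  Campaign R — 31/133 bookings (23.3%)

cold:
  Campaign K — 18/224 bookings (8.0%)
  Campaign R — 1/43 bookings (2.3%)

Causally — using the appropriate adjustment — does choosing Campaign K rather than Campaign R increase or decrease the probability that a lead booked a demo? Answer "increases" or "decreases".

The engagement tier-specific comparison favours Campaign K throughout, but the pooled figures favour Campaign R. The question is whether to condition on engagement tier.
Engagement tier here is a post-treatment variable shaped by the campaign; conditioning on it would introduce bias rather than remove it. The overall comparison is the causal one.
Pooled: Campaign K 20.2% vs Campaign R 33.0%; Campaign R is higher overall.

decreases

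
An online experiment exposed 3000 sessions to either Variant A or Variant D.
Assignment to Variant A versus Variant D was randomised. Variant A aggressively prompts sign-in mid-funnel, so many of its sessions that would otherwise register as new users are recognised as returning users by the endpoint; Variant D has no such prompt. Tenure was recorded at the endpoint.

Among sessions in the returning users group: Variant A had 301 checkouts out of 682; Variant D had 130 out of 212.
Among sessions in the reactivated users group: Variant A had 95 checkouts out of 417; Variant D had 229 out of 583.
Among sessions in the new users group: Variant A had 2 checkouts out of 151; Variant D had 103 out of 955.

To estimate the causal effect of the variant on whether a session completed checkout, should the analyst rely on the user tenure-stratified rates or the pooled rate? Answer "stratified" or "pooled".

User tenure lies on the pathway variant → user tenure → outcome, so adjusting for it blocks the indirect effect. For the total causal effect of variant, use the unadjusted pooled rates.
Pooled: Variant A 31.8% vs Variant D 26.4%; Variant A is higher overall.

pooled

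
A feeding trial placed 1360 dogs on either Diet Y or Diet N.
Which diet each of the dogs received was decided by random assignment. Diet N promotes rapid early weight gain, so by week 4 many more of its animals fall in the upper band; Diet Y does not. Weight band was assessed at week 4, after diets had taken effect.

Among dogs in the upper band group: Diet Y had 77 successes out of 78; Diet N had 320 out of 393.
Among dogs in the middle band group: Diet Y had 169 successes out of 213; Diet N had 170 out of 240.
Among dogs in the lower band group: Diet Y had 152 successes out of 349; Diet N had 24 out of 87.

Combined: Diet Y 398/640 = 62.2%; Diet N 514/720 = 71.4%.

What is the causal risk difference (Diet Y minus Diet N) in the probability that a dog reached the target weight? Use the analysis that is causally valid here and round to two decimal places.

Within every week-4 weight band level Diet Y has the higher rate, yet pooled Diet N does — Simpson's reversal.
Stratifying would compare diets among dogs the diets themselves sorted into week-4 weight band groups — a form of selection on an intermediate. The unconditioned pooled rates give the total causal effect.
The causal difference is the pooled difference: 0.622 − 0.714 = -0.092.

-0.09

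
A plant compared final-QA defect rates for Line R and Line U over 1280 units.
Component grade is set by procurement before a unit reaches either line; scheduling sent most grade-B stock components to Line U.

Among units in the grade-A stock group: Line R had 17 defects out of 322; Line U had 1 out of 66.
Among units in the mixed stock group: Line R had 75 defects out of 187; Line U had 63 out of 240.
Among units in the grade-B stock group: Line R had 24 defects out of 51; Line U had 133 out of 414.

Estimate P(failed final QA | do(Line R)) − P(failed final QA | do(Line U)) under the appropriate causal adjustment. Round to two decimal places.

+0.11

Within every component grade level Line U has the lower rate, yet pooled Line R does — Simpson's reversal.
The imbalance in component grade arose from how units were allocated, not from anything the line did; and component grade independently affects the outcome. The pooled gap is confounded — condition on component grade.
Adjusting over the population distribution of component grade: 0.303·(0.053−0.015) + 0.334·(0.401−0.263) + 0.363·(0.471−0.321) = +0.112.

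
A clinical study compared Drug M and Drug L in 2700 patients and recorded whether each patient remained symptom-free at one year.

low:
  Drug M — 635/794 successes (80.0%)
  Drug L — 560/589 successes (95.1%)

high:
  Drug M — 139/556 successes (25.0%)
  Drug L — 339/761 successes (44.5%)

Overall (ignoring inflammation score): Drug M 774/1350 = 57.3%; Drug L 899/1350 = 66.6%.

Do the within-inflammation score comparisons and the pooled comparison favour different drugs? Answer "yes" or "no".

Within each inflammation score level (low 80.0% vs 95.1%; high 25.0% vs 44.5%), Drug L has the higher rate every time. Pooled: 57.3% vs 66.6% — Drug L has the higher rate overall. They agree.

no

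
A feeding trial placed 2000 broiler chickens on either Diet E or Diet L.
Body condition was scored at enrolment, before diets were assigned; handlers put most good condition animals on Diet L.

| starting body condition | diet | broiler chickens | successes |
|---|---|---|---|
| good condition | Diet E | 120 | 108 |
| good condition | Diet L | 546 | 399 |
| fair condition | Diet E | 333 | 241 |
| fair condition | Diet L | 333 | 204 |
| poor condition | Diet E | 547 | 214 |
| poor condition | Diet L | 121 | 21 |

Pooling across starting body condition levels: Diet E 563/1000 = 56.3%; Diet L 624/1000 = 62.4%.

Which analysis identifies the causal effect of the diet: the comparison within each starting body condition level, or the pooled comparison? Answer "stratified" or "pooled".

The starting body condition-specific comparison favours Diet E throughout, but the pooled figures favour Diet L. The question is whether to condition on starting body condition.
Starting body condition differs across diets for reasons unrelated to any effect of the diet itself, and it separately predicts the outcome — a classic confounder. We must compare within starting body condition levels.
Within each level — good condition: 90.0% vs 73.1%; fair condition: 72.4% vs 61.3%; poor condition: 39.1% vs 17.4% — Diet E is higher every time.

stratified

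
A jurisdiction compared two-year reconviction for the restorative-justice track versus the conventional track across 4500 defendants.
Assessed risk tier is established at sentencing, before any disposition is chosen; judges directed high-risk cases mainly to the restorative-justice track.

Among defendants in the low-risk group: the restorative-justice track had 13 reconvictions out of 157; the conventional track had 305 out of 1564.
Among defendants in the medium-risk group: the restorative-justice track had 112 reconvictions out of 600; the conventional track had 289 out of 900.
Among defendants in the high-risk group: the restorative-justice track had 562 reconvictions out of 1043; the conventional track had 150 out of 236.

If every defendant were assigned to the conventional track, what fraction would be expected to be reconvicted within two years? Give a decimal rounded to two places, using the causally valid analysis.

0.36

The assessed risk tier-specific comparison favours the restorative-justice track throughout, but the pooled figures favour the conventional track. The question is whether to condition on assessed risk tier.
Since assessed risk tier is a pre-existing factor (not a product of the disposition) and it affects the outcome on its own, it is a confounder. The stratified rates, not the pooled rate, identify the causal effect.
Standardising the conventional track to the population assessed risk tier mix: 0.382·305/1564 + 0.333·289/900 + 0.284·150/236 = 0.362.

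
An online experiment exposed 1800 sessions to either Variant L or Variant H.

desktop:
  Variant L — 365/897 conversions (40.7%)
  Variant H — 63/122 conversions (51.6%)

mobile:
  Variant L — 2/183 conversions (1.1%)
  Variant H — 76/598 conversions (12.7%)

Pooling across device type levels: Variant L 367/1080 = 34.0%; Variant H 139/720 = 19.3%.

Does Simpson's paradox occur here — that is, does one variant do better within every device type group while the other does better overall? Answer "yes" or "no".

Within each device type level (desktop 40.7% vs 51.6%; mobile 1.1% vs 12.7%), Variant H has the higher rate every time. Pooled: 34.0% vs 19.3% — Variant L has the higher rate overall. The two comparisons disagree.

yes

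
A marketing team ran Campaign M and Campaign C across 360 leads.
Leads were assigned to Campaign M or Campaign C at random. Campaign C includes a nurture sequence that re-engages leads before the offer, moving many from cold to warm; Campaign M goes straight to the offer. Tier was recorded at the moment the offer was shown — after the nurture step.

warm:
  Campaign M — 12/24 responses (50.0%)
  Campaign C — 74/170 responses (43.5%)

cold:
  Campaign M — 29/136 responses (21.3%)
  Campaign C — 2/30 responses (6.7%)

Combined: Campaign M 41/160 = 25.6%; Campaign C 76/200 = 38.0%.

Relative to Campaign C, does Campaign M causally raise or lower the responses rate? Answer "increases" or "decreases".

decreases

The engagement tier-specific comparison favours Campaign M throughout, but the pooled figures favour Campaign C. The question is whether to condition on engagement tier.
Stratifying would compare campaigns among leads the campaigns themselves sorted into engagement tier groups — a form of selection on an intermediate. The unconditioned pooled rates give the total causal effect.
Pooled: Campaign M 25.6% vs Campaign C 38.0%; Campaign C is higher overall.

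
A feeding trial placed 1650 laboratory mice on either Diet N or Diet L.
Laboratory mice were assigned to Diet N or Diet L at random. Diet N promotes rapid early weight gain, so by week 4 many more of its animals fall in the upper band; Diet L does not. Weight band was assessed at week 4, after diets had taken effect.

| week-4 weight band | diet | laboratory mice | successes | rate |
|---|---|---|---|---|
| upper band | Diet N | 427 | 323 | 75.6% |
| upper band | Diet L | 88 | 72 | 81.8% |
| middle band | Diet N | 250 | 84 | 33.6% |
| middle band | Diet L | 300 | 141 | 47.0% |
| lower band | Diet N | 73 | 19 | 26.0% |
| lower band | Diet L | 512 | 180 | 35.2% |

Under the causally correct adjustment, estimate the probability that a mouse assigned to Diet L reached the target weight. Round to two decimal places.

0.44

Stratifying would compare diets among laboratory mice the diets themselves sorted into week-4 weight band groups — a form of selection on an intermediate. The unconditioned pooled rates give the total causal effect.
So P(outcome | do(Diet L)) is just the pooled rate for Diet L: 393/900 = 0.437.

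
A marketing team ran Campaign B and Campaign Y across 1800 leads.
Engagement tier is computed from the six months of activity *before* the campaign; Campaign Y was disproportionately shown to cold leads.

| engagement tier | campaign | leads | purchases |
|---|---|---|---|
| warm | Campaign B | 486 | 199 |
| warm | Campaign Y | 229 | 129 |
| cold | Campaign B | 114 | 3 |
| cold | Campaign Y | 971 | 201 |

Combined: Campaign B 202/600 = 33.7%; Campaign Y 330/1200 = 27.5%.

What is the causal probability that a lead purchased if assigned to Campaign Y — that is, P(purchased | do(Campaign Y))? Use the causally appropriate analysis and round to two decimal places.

Since engagement tier is a pre-existing factor (not a product of the campaign) and it affects the outcome on its own, it is a confounder. The stratified rates, not the pooled rate, identify the causal effect.
Standardising Campaign Y to the population engagement tier mix: 0.397·129/229 + 0.603·201/971 = 0.349.

0.35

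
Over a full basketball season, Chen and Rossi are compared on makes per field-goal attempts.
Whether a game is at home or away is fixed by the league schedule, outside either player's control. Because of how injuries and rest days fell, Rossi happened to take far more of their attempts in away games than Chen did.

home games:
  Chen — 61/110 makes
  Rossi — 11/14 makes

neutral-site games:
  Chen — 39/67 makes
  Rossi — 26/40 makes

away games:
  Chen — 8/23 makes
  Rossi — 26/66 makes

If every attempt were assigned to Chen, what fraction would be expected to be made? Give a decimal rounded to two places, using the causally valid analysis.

0.51

Within every game venue level Rossi has the higher rate, yet pooled Chen does — Simpson's reversal.
Since game venue is a pre-existing factor (not a product of the player) and it affects the outcome on its own, it is a confounder. The stratified rates, not the pooled rate, identify the causal effect.
Standardising Chen to the population game venue mix: 0.388·61/110 + 0.334·39/67 + 0.278·8/23 = 0.506.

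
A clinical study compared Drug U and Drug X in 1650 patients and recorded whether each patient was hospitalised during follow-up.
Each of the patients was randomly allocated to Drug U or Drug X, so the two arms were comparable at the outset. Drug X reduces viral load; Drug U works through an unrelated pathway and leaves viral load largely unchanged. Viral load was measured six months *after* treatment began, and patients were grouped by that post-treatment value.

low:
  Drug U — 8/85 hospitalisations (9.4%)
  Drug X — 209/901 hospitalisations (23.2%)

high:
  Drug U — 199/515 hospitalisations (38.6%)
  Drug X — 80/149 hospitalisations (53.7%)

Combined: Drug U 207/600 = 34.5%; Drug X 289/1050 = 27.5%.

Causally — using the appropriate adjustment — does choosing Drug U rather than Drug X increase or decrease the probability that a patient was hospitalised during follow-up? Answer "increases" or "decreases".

The distribution of viral load is itself part of what the drug does — it is an intermediate outcome. Holding it fixed would remove that part of the effect; the total effect is the pooled difference.
Pooled: Drug U 34.5% vs Drug X 27.5%; Drug X is lower overall.

increases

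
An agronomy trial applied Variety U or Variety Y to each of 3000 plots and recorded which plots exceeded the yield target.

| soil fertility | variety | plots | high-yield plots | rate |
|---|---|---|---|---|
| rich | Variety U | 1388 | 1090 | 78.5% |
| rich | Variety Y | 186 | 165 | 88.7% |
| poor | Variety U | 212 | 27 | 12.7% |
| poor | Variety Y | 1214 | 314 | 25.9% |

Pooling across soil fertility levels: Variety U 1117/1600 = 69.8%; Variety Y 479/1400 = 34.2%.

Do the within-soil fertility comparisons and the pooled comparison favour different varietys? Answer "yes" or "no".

Within each soil fertility level (rich 78.5% vs 88.7%; poor 12.7% vs 25.9%), Variety Y has the higher rate every time. Pooled: 69.8% vs 34.2% — Variety U has the higher rate overall. The two comparisons disagree.

yes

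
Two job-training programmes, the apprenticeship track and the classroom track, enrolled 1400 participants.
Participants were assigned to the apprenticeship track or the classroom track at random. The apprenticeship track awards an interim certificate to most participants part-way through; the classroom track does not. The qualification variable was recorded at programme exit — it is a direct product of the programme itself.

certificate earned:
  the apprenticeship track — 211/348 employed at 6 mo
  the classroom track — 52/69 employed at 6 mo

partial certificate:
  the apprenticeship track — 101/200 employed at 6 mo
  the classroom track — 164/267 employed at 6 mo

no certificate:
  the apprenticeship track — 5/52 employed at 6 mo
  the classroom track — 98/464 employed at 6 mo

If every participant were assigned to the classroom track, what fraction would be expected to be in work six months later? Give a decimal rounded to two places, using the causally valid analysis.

0.39

The qualification attained during the programme-specific comparison favours the classroom track throughout, but the pooled figures favour the apprenticeship track. The question is whether to condition on qualification attained during the programme.
Because the programme influences qualification attained during the programme, qualification attained during the programme is a post-treatment mediator, not a confounder. Stratifying on it would bias the estimate; the causal effect is the crude pooled difference.
So P(outcome | do(the classroom track)) is just the pooled rate for the classroom track: 314/800 = 0.393.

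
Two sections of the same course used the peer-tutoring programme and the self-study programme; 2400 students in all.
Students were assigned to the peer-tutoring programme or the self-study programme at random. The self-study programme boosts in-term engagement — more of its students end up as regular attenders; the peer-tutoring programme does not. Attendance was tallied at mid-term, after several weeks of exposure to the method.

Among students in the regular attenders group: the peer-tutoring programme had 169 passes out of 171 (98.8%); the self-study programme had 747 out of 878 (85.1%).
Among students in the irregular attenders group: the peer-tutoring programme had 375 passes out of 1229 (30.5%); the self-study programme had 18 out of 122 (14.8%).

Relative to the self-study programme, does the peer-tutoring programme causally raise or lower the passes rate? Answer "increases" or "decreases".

Mid-term attendance is downstream of the teaching method. One should not condition on a consequence of treatment, so the overall rates are the right comparison.
Pooled: the peer-tutoring programme 38.9% vs the self-study programme 76.5%; the self-study programme is higher overall.

decreases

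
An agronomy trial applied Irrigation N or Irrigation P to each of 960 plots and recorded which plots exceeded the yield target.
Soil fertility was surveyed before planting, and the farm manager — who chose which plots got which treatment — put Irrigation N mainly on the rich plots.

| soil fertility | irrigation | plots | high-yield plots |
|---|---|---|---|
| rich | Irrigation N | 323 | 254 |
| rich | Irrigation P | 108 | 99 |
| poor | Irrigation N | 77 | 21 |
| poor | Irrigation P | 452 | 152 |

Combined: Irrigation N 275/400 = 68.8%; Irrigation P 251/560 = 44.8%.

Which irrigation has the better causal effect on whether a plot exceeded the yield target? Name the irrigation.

The stratified and pooled comparisons disagree (Irrigation P wins within each soil fertility; Irrigation N wins overall), so the answer turns on the causal role of soil fertility.
Soil fertility differs across irrigations for reasons unrelated to any effect of the irrigation itself, and it separately predicts the outcome — a classic confounder. We must compare within soil fertility levels.
Within each level — rich: 78.6% vs 91.7%; poor: 27.3% vs 33.6% — Irrigation P is higher every time.

Irrigation P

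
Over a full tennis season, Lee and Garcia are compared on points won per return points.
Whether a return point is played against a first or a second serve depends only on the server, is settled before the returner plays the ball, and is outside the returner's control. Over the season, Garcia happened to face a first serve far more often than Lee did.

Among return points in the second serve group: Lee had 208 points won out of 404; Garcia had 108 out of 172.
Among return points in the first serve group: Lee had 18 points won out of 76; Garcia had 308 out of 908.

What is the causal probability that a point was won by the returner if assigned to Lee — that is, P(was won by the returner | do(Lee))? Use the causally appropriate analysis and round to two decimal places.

The imbalance in serve type arose from how return points were allocated, not from anything the player did; and serve type independently affects the outcome. The pooled gap is confounded — condition on serve type.
Standardising Lee to the population serve type mix: 0.369·208/404 + 0.631·18/76 = 0.339.

0.34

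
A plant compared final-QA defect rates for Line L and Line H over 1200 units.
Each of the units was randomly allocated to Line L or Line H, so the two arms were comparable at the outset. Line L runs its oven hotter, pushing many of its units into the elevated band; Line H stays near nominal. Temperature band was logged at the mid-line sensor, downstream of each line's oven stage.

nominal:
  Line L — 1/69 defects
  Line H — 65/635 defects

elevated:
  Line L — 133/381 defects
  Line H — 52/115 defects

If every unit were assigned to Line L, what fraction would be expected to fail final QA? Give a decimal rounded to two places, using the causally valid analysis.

Within every in-process temperature band level Line L has the lower rate, yet pooled Line H does — Simpson's reversal.
In-process temperature band is recorded after the line and is itself shifted by it — it sits on the causal path from line to outcome. Conditioning on a mediator would strip out part of the effect we want; the pooled comparison gives the total causal effect.
So P(outcome | do(Line L)) is just the pooled rate for Line L: 134/450 = 0.298.

0.30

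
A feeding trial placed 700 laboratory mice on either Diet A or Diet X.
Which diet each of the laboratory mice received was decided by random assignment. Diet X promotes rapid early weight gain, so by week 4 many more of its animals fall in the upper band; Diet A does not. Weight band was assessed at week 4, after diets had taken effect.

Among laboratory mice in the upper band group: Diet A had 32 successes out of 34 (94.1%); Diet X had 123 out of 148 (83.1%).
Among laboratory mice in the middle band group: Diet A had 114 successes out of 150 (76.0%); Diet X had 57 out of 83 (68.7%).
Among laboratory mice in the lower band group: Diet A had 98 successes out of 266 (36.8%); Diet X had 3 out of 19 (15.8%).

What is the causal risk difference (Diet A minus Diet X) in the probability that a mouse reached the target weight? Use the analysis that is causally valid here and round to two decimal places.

Because the diet influences week-4 weight band, week-4 weight band is a post-treatment mediator, not a confounder. Stratifying on it would bias the estimate; the causal effect is the crude pooled difference.
The causal difference is the pooled difference: 0.542 − 0.732 = -0.190.

-0.19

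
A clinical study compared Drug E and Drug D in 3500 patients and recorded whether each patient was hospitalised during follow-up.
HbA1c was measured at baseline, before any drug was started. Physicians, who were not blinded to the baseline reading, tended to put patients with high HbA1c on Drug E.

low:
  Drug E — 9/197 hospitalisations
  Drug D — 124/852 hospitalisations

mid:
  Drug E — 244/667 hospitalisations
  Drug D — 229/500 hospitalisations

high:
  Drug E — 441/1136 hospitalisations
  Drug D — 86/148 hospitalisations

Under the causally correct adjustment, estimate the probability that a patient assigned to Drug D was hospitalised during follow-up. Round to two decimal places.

0.41

Since HbA1c is a pre-existing factor (not a product of the drug) and it affects the outcome on its own, it is a confounder. The stratified rates, not the pooled rate, identify the causal effect.
Standardising Drug D to the population HbA1c mix: 0.300·124/852 + 0.333·229/500 + 0.367·86/148 = 0.410.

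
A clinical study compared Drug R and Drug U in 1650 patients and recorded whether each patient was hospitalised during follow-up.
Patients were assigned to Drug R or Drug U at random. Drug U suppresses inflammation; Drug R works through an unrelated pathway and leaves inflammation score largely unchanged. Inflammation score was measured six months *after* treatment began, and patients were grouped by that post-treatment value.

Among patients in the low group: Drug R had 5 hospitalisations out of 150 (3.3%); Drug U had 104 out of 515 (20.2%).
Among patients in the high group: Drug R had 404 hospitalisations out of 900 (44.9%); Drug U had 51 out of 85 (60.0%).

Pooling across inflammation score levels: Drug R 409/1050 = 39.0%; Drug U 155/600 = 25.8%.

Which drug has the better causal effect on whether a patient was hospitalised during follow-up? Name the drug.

Inflammation score is recorded after the drug and is itself shifted by it — it sits on the causal path from drug to outcome. Conditioning on a mediator would strip out part of the effect we want; the pooled comparison gives the total causal effect.
Pooled: Drug R 39.0% vs Drug U 25.8%; Drug U is lower overall.

Drug U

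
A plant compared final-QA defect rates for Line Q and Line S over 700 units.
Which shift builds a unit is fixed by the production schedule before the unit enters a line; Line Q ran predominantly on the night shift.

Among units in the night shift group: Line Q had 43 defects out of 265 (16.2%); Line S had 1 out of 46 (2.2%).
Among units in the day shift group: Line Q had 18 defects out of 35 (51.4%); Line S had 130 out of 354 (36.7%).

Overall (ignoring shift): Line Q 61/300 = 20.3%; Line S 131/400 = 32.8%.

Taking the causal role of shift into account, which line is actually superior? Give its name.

Line S

Shift satisfies the back-door criterion: it is not a descendant of the line, and it blocks the spurious path from line to outcome. Adjusting for it (i.e., using the within-shift rates) gives the causal effect.
Within each level — night shift: 16.2% vs 2.2%; day shift: 51.4% vs 36.7% — Line S is lower every time.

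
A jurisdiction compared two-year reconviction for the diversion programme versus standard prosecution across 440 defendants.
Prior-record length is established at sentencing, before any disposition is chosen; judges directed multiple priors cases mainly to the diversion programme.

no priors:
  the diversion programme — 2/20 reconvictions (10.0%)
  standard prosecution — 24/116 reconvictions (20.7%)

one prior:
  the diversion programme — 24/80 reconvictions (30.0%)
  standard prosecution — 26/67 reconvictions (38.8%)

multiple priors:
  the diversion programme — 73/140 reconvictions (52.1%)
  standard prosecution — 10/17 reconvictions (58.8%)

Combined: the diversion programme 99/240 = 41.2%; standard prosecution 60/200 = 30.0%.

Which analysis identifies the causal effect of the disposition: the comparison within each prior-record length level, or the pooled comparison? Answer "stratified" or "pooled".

stratified

The prior-record length-specific comparison favours the diversion programme throughout, but the pooled figures favour standard prosecution. The question is whether to condition on prior-record length.
Prior-record length satisfies the back-door criterion: it is not a descendant of the disposition, and it blocks the spurious path from disposition to outcome. Adjusting for it (i.e., using the within-prior-record length rates) gives the causal effect.
Within each level — no priors: 10.0% vs 20.7%; one prior: 30.0% vs 38.8%; multiple priors: 52.1% vs 58.8% — the diversion programme is lower every time.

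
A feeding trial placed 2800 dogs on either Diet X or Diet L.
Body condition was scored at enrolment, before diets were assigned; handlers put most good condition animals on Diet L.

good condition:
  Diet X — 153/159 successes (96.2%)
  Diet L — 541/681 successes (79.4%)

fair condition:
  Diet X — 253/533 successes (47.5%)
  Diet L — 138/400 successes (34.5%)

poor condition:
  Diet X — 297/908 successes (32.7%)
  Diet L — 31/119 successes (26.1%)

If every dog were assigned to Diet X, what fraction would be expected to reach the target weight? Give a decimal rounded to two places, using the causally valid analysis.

0.57

Since starting body condition is a pre-existing factor (not a product of the diet) and it affects the outcome on its own, it is a confounder. The stratified rates, not the pooled rate, identify the causal effect.
Standardising Diet X to the population starting body condition mix: 0.300·153/159 + 0.333·253/533 + 0.367·297/908 = 0.567.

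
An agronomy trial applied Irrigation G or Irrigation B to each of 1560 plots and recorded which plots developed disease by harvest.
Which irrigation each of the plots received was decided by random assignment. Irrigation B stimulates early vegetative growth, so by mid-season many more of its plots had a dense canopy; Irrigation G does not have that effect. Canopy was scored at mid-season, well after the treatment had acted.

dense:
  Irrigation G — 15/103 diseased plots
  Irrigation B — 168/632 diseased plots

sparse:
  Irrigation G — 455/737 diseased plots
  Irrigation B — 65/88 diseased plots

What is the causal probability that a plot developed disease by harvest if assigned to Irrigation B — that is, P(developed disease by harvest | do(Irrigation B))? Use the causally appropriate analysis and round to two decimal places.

0.32

Irrigation G is lower inside every mid-season canopy stratum but Irrigation B is lower in aggregate. Whether to stratify depends on how mid-season canopy relates to the irrigation.
Because the irrigation influences mid-season canopy, mid-season canopy is a post-treatment mediator, not a confounder. Stratifying on it would bias the estimate; the causal effect is the crude pooled difference.
So P(outcome | do(Irrigation B)) is just the pooled rate for Irrigation B: 233/720 = 0.324.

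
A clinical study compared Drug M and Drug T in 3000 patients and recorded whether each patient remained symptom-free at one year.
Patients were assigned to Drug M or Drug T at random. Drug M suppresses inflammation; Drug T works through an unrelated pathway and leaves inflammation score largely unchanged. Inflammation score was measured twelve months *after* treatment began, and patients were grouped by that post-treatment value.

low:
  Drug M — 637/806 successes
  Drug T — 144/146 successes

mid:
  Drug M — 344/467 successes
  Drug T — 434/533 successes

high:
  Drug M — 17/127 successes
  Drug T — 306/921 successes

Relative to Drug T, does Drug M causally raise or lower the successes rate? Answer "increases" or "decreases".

increases

Inflammation score lies on the pathway drug → inflammation score → outcome, so adjusting for it blocks the indirect effect. For the total causal effect of drug, use the unadjusted pooled rates.
Pooled: Drug M 71.3% vs Drug T 55.2%; Drug M is higher overall.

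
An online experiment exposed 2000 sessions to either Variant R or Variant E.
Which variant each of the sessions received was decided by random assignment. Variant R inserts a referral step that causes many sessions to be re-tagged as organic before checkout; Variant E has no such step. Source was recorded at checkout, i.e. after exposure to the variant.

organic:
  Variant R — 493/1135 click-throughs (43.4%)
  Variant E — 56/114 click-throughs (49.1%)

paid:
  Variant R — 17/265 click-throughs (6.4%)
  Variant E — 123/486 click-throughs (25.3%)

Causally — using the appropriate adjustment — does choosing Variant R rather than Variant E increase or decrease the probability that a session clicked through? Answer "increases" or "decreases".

increases

The stratified and pooled comparisons disagree (Variant E wins within each traffic source; Variant R wins overall), so the answer turns on the causal role of traffic source.
The distribution of traffic source is itself part of what the variant does — it is an intermediate outcome. Holding it fixed would remove that part of the effect; the total effect is the pooled difference.
Pooled: Variant R 36.4% vs Variant E 29.8%; Variant R is higher overall.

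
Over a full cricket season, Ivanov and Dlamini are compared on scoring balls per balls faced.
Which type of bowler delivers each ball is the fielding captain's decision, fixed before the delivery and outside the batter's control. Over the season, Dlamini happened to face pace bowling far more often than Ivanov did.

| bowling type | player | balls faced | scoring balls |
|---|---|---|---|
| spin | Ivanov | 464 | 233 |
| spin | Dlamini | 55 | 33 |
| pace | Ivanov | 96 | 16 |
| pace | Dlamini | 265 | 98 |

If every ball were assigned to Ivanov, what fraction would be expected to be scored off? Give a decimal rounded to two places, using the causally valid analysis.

Bowling type satisfies the back-door criterion: it is not a descendant of the player, and it blocks the spurious path from player to outcome. Adjusting for it (i.e., using the within-bowling type rates) gives the causal effect.
Standardising Ivanov to the population bowling type mix: 0.590·233/464 + 0.410·16/96 = 0.365.

0.36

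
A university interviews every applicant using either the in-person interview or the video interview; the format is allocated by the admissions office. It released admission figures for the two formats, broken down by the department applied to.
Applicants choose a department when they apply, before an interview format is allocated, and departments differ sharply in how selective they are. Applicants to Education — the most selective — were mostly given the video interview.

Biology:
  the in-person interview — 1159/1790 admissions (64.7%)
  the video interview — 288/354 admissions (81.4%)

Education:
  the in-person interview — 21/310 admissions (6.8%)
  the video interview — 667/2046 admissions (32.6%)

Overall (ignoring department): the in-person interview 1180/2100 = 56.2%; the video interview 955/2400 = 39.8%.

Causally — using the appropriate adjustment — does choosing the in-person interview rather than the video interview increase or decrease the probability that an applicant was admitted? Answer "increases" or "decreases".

decreases

The department-specific comparison favours the video interview throughout, but the pooled figures favour the in-person interview. The question is whether to condition on department.
Nothing the interview format does changes department; the imbalance is an allocation artefact. With department also predicting the outcome, the pooled figure is confounded, and the within-stratum comparison is the causal one.
Within each level — Biology: 64.7% vs 81.4%; Education: 6.8% vs 32.6% — the video interview is higher every time.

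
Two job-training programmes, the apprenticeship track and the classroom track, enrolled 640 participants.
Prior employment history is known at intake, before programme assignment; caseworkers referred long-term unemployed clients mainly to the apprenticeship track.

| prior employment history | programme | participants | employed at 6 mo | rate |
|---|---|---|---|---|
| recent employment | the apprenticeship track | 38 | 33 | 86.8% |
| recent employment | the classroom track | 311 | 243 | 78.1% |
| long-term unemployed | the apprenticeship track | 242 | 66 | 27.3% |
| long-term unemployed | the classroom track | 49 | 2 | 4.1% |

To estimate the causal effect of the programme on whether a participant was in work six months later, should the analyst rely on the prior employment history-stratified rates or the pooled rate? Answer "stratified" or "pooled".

stratified

The prior employment history-specific comparison favours the apprenticeship track throughout, but the pooled figures favour the classroom track. The question is whether to condition on prior employment history.
Nothing the programme does changes prior employment history; the imbalance is an allocation artefact. With prior employment history also predicting the outcome, the pooled figure is confounded, and the within-stratum comparison is the causal one.
Within each level — recent employment: 86.8% vs 78.1%; long-term unemployed: 27.3% vs 4.1% — the apprenticeship track is higher every time.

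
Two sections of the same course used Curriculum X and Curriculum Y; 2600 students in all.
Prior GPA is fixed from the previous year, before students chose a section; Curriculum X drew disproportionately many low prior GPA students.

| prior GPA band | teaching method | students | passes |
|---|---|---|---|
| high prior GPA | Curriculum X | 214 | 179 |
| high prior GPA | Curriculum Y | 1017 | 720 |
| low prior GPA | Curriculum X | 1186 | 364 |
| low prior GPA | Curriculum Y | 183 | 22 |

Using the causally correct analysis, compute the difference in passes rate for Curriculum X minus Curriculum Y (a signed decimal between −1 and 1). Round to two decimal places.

+0.16

Within every prior GPA band level Curriculum X has the higher rate, yet pooled Curriculum Y does — Simpson's reversal.
Nothing the teaching method does changes prior GPA band; the imbalance is an allocation artefact. With prior GPA band also predicting the outcome, the pooled figure is confounded, and the within-stratum comparison is the causal one.
Adjusting over the population distribution of prior GPA band: 0.473·(0.836−0.708) + 0.527·(0.307−0.120) = +0.159.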